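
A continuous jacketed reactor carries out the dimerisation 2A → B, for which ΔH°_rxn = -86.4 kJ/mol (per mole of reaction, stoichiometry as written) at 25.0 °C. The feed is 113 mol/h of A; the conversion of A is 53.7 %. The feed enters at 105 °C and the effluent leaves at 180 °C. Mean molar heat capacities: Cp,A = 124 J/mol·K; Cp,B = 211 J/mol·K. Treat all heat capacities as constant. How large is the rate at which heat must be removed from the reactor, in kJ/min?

Q_out = 29.1 kJ/min

Extent of reaction ξ = 0.537 × 113 / 2 = 30.341 mol/h
Reaction term: ξ·ΔH°_rxn = 30.341 × -86.4 = -2621.4 kJ/h
Sensible, feed 105→25 °C: -1121 kJ/h
Outlet flows (mol/h): A 52.319, B 30.341
Sensible, products 25→180 °C: 1997.9 kJ/h
Q = ΔH = -1744.5 kJ/h = -0.48459 kW
Heat removed = 29.075 kJ/min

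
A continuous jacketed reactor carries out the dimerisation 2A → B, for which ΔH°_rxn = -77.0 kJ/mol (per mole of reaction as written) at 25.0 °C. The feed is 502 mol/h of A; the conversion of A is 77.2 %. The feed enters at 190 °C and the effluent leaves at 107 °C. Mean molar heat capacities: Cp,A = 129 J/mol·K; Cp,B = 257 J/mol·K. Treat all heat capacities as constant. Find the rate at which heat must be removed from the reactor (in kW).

Q_out = 5.64 kW

Extent of reaction ξ = 0.772 × 502 / 2 = 193.77 mol/h
Reaction term: ξ·ΔH°_rxn = 193.77 × -77.0 = -14920 kJ/h
Sensible, feed 190→25 °C: -10685 kJ/h
Outlet flows (mol/h): A 114.46, B 193.77
Sensible, products 25→107 °C: 5294.3 kJ/h
Q = ΔH = -20311 kJ/h = -5.642 kW
Heat removed = 5.642 kW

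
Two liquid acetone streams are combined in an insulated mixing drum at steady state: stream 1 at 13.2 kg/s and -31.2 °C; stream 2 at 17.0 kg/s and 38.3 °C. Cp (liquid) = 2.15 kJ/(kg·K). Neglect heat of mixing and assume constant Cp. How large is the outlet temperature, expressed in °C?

T_out = 7.92 °C

No heat crosses the boundary, so H_out = H_in.
T_out = Σ ṁᵢCp,ᵢTᵢ / Σ ṁᵢCp,ᵢ
      = 514.41 / 64.93 = 7.9225 °C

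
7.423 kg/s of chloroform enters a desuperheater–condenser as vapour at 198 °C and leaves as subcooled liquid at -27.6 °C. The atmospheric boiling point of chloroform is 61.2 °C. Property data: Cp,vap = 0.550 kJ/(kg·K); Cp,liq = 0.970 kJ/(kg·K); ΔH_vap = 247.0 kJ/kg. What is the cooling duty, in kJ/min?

vapour 198→61.2 °C: -75.24 kJ/kg
condensation at 61.2 °C: -247 kJ/kg
liquid 61.2→-27.6 °C: -86.136 kJ/kg
Δh = -75.24 + -247 + -86.136 = -408.38 kJ/kg
Q = ṁ·Δh = 7.423 kg/s × -408.38 kJ/kg = -3031.4 kJ/s
|Q| = 3031.4 kW = 181880 kJ/min

Q_c = 182000 kJ/min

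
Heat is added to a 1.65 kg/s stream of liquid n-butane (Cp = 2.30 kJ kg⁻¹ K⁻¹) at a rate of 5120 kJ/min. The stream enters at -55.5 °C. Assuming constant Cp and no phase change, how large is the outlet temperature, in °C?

T_out = -33.0 °C

Q = 5120 kJ/min = 85.333 kJ/s
ΔT = Q/(ṁ·Cp) = 85.333/(1.65×2.30) = 22.486 K
T_out = -55.5 + 22.486 = -33.014 °C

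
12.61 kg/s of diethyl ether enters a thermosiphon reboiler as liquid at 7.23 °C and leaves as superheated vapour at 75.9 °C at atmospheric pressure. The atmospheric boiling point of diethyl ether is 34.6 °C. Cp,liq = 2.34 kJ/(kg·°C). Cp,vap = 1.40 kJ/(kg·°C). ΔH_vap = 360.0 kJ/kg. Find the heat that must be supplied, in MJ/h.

Q = 21900 MJ/h

liquid 7.23→34.6 °C: 64.046 kJ/kg
vaporisation at 34.6 °C: 360 kJ/kg
vapour 34.6→75.9 °C: 57.82 kJ/kg
Δh = 64.046 + 360 + 57.82 = 481.87 kJ/kg
Q = ṁ·Δh = 12.61 kg/s × 481.87 kJ/kg = 6076.3 kJ/s
|Q| = 6076.3 kW = 21875 MJ/h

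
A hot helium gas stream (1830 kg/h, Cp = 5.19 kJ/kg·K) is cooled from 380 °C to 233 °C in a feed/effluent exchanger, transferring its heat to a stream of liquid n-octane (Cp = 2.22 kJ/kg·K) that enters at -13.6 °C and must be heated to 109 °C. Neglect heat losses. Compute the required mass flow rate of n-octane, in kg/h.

ṁ_c = 5130 kg/h

Heat released by hot stream: Q = 1830 × 5.19 × (380 − 233) = 1.3962e+06 kJ/h
Energy balance on cold side (adiabatic exchanger): Q = ṁ_c·Cp_c·(T_c,out − T_c,in)
ṁ_c = 1.3962e+06 / [2.22 × (109 − -13.6)] = 5129.7 kg/h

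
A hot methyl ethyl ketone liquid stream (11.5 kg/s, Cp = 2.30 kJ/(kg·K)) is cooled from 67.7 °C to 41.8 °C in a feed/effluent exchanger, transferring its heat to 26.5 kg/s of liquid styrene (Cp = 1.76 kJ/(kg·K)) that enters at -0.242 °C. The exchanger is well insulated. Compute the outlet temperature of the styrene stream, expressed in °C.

T_c,out = 14.4 °C

Heat released by hot stream: Q = 11.5 × 2.30 × (67.7 − 41.8) = 685.06 kJ/s
Energy balance on cold side (adiabatic exchanger): Q = ṁ_c·Cp_c·(T_c,out − T_c,in)
T_c,out = -0.242 + 685.06/(26.5 × 1.76) = 14.446 °C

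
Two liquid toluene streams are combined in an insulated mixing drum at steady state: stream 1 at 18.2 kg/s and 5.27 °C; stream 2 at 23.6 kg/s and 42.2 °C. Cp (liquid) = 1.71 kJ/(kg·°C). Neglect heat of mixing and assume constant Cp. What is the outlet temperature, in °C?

No heat crosses the boundary, so H_out = H_in.
T_out = Σ ṁᵢCp,ᵢTᵢ / Σ ṁᵢCp,ᵢ
      = 1867 / 71.478 = 26.12 °C

T_out = 26.1 °C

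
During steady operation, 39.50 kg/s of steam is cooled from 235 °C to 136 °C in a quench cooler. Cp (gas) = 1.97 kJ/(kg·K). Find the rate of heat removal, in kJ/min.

Q_c = 462000 kJ/min

Q = ṁ·Cp·ΔT = 39.50 × 1.97 × (136 − 235) = -7703.7 kJ/s
Cooling duty = 462220 kJ/min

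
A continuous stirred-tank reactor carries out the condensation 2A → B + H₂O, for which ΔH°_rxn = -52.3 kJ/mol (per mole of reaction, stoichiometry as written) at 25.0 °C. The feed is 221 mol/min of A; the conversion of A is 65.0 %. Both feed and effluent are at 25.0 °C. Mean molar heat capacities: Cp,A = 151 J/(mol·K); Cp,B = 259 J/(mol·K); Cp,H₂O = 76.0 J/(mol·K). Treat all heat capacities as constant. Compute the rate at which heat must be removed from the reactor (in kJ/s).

Extent of reaction ξ = 0.650 × 221 / 2 = 71.825 mol/min
Reaction term: ξ·ΔH°_rxn = 71.825 × -52.3 = -3756.4 kJ/min
Q = ΔH = -3756.4 kJ/min = -62.607 kW
Heat removed = 62.607 kJ/s

Q_out = 62.6 kJ/s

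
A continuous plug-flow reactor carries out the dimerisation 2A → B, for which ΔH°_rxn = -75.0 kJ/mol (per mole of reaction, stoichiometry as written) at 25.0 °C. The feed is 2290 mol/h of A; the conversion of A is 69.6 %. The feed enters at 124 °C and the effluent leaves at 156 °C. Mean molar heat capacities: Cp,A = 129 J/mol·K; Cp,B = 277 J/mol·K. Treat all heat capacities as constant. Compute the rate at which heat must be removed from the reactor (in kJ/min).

Q_out = 806 kJ/min

Extent of reaction ξ = 0.696 × 2290 / 2 = 796.92 mol/h
Reaction term: ξ·ΔH°_rxn = 796.92 × -75.0 = -59769 kJ/h
Sensible, feed 124→25 °C: -29246 kJ/h
Outlet flows (mol/h): A 696.16, B 796.92
Sensible, products 25→156 °C: 40682 kJ/h
Q = ΔH = -48332 kJ/h = -13.426 kW
Heat removed = 805.54 kJ/min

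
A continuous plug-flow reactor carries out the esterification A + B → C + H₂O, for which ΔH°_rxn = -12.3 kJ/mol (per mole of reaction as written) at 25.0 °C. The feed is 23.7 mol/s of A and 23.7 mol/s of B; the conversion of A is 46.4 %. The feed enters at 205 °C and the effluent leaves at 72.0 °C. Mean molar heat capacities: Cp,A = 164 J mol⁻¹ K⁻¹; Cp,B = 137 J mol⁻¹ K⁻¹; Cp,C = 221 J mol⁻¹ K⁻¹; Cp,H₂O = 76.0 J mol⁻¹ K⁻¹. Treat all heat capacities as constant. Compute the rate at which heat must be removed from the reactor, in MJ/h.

Q_out = 3910 MJ/h

Extent of reaction ξ = 0.464 × 23.7 = 10.997 mol/s
Reaction term: ξ·ΔH°_rxn = 10.997 × -12.3 = -135.26 kJ/s
Sensible, feed 205→25 °C: -1284.1 kJ/s
Outlet flows (mol/s): A 12.703, B 12.703, C 10.997, H₂O 10.997
Sensible, products 25→72.0 °C: 333.22 kJ/s
Q = ΔH = -1086.1 kJ/s = -1086.1 kW
Heat removed = 3910 MJ/h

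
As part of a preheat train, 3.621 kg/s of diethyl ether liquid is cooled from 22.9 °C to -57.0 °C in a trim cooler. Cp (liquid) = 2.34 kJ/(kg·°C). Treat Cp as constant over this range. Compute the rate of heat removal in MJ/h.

Q_c = 2440 MJ/h

Q = ṁ·Cp·ΔT = 3.621 × 2.34 × (-57.0 − 22.9) = -677 kJ/s
Cooling duty = 2437.2 MJ/h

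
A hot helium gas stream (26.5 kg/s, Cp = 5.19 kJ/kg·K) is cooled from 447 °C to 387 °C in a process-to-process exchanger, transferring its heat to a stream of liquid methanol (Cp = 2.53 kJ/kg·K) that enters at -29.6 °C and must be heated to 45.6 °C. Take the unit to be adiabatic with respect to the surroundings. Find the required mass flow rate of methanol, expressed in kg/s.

Heat released by hot stream: Q = 26.5 × 5.19 × (447 − 387) = 8252.1 kJ/s
Energy balance on cold side (adiabatic exchanger): Q = ṁ_c·Cp_c·(T_c,out − T_c,in)
ṁ_c = 8252.1 / [2.53 × (45.6 − -29.6)] = 43.374 kg/s

ṁ_c = 43.4 kg/s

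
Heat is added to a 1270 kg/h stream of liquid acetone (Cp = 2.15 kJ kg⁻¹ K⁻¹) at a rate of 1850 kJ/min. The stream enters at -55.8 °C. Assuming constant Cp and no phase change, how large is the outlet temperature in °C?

Q = 1850 kJ/min = 111000 kJ/h
ΔT = Q/(ṁ·Cp) = 111000/(1270×2.15) = 40.652 K
T_out = -55.8 + 40.652 = -15.148 °C

T_out = -15.1 °C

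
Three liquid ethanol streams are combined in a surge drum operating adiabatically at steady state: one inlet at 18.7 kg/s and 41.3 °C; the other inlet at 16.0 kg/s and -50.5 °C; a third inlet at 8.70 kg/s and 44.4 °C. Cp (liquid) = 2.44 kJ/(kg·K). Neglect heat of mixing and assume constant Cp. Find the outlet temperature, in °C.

Adiabatic, steady state ⇒ Σ ṁᵢCp,ᵢ(T_out − Tᵢ) = 0
T_out = Σ ṁᵢCp,ᵢTᵢ / Σ ṁᵢCp,ᵢ
      = 855.44 / 105.9 = 8.0781 °C

T_out = 8.08 °C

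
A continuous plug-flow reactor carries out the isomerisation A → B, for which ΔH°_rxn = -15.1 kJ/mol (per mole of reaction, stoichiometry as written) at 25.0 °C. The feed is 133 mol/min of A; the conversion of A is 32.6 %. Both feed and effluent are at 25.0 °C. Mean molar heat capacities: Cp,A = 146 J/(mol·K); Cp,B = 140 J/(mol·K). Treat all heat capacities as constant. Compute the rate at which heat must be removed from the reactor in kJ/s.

Extent of reaction ξ = 0.326 × 133 = 43.358 mol/min
Reaction term: ξ·ΔH°_rxn = 43.358 × -15.1 = -654.71 kJ/min
Q = ΔH = -654.71 kJ/min = -10.912 kW
Heat removed = 10.912 kJ/s

Q_out = 10.9 kJ/s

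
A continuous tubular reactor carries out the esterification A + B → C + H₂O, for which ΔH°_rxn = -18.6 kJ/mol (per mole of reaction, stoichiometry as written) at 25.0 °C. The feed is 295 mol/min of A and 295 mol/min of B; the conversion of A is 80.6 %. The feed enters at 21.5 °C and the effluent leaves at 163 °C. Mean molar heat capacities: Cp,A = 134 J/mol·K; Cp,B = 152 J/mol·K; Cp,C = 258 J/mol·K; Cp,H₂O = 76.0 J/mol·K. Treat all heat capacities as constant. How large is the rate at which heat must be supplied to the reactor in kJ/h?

Extent of reaction ξ = 0.806 × 295 = 237.77 mol/min
Reaction term: ξ·ΔH°_rxn = 237.77 × -18.6 = -4422.5 kJ/min
Sensible, feed 21.5→25 °C: 295.3 kJ/min
Outlet flows (mol/min): A 57.23, B 57.23, C 237.77, H₂O 237.77
Sensible, products 25→163 °C: 13218 kJ/min
Q = ΔH = 9090.8 kJ/min = 151.51 kW
Heat supplied = 545450 kJ/h

Q_in = 545000 kJ/h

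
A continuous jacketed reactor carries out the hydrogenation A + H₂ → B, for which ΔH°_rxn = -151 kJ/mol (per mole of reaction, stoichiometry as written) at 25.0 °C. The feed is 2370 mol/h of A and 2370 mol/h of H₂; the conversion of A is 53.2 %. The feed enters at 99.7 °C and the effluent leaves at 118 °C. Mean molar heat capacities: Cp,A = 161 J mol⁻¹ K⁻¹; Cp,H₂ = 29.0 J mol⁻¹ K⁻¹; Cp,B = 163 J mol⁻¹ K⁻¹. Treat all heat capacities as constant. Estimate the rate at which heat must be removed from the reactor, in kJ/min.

Q_out = 3090 kJ/min

Extent of reaction ξ = 0.532 × 2370 = 1260.8 mol/h
Reaction term: ξ·ΔH°_rxn = 1260.8 × -151 = -190390 kJ/h
Sensible, feed 99.7→25 °C: -33637 kJ/h
Outlet flows (mol/h): A 1109.2, H₂ 1109.2, B 1260.8
Sensible, products 25→118 °C: 38712 kJ/h
Q = ΔH = -185310 kJ/h = -51.476 kW
Heat removed = 3088.5 kJ/min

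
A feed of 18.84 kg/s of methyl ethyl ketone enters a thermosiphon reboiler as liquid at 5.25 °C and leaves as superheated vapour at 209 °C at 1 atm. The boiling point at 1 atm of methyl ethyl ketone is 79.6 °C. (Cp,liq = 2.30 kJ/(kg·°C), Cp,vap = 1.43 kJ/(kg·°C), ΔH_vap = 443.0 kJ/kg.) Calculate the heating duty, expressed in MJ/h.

liquid 5.25→79.6 °C: 171 kJ/kg
vaporisation at 79.6 °C: 443 kJ/kg
vapour 79.6→209 °C: 185.04 kJ/kg
Δh = 171 + 443 + 185.04 = 799.05 kJ/kg
Q = ṁ·Δh = 18.84 kg/s × 799.05 kJ/kg = 15054 kJ/s
|Q| = 15054 kW = 54195 MJ/h

Q = 54200 MJ/h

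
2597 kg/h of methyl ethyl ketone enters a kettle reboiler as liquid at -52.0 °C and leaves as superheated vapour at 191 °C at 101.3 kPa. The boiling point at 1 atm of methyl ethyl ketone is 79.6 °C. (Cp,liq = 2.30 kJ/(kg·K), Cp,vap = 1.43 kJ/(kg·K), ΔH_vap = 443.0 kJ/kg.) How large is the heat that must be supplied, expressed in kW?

liquid -52.0→79.6 °C: 302.68 kJ/kg
vaporisation at 79.6 °C: 443 kJ/kg
vapour 79.6→191 °C: 159.3 kJ/kg
Δh = 302.68 + 443 + 159.3 = 904.98 kJ/kg
Q = ṁ·Δh = 2597 kg/h × 904.98 kJ/kg = 2.3502e+06 kJ/h
|Q| = 652.84 kW

Q = 653 kW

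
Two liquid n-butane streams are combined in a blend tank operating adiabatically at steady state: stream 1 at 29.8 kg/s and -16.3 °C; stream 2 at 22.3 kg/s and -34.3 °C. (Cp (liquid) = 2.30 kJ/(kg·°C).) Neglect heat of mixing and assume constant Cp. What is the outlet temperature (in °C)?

T_out = -24.0 °C

Energy balance with Q = 0: Σ ṁᵢCp,ᵢ(T_out − Tᵢ) = 0
T_out = Σ ṁᵢCp,ᵢTᵢ / Σ ṁᵢCp,ᵢ
      = -2876.4 / 119.83 = -24.004 °C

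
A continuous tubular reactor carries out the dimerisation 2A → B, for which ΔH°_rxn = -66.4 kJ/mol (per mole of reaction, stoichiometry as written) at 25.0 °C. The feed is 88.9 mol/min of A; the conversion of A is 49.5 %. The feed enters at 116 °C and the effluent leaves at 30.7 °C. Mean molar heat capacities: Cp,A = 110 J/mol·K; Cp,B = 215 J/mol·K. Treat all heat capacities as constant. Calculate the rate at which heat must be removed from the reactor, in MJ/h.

Q_out = 138 MJ/h

Extent of reaction ξ = 0.495 × 88.9 / 2 = 22.003 mol/min
Reaction term: ξ·ΔH°_rxn = 22.003 × -66.4 = -1461 kJ/min
Sensible, feed 116→25 °C: -889.89 kJ/min
Outlet flows (mol/min): A 44.895, B 22.003
Sensible, products 25→30.7 °C: 55.113 kJ/min
Q = ΔH = -2295.8 kJ/min = -38.263 kW
Heat removed = 137.75 MJ/h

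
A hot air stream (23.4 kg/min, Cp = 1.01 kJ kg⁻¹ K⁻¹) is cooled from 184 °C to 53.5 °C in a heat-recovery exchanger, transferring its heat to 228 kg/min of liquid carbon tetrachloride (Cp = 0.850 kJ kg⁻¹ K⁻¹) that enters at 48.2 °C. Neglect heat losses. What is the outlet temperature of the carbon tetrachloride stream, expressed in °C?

Heat released by hot stream: Q = 23.4 × 1.01 × (184 − 53.5) = 3084.2 kJ/min
Energy balance on cold side (adiabatic exchanger): Q = ṁ_c·Cp_c·(T_c,out − T_c,in)
T_c,out = 48.2 + 3084.2/(228 × 0.850) = 64.115 °C

T_c,out = 64.1 °C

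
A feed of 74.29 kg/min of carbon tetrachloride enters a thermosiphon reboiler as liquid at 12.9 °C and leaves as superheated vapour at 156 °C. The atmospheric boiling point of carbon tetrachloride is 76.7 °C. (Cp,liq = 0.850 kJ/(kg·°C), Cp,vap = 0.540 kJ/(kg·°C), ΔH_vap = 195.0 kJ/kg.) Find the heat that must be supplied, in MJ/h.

liquid 12.9→76.7 °C: 54.23 kJ/kg
vaporisation at 76.7 °C: 195 kJ/kg
vapour 76.7→156 °C: 42.822 kJ/kg
Δh = 54.23 + 195 + 42.822 = 292.05 kJ/kg
Q = ṁ·Δh = 74.29 kg/min × 292.05 kJ/kg = 21697 kJ/min
|Q| = 361.61 kW = 1301.8 MJ/h

Q = 1300 MJ/h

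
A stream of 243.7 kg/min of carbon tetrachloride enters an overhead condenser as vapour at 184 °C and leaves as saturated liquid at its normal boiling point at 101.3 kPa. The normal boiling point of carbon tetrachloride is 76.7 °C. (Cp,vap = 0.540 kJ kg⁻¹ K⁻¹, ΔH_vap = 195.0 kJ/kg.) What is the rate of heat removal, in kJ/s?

Q_c = 1030 kJ/s

vapour 184→76.7 °C: -57.942 kJ/kg
condensation at 76.7 °C: -195 kJ/kg
Δh = -57.942 + -195 = -252.94 kJ/kg
Q = ṁ·Δh = 243.7 kg/min × -252.94 kJ/kg = -61642 kJ/min
|Q| = 1027.4 kW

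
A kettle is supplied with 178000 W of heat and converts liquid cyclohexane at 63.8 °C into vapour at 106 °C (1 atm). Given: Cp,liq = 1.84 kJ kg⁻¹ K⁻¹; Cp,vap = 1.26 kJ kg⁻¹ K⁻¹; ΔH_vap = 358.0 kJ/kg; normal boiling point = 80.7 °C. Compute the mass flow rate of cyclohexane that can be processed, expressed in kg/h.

Δh = 1.84×(80.7−63.8) + 358.0 + 1.26×(106−80.7) = 420.97 kJ/kg
Q = 178000 W = 178 kJ/s = 640800 kJ/h
ṁ = Q/Δh = 640800 / 420.97 = 1522.2 kg/h

ṁ = 1520 kg/h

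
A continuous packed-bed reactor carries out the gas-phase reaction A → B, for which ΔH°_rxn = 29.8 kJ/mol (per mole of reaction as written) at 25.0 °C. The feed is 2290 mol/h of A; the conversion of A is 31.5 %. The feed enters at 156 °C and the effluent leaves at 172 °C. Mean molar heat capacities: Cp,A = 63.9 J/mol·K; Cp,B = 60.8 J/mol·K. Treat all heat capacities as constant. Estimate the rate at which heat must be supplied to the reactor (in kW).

Extent of reaction ξ = 0.315 × 2290 = 721.35 mol/h
Reaction term: ξ·ΔH°_rxn = 721.35 × 29.8 = 21496 kJ/h
Sensible, feed 156→25 °C: -19169 kJ/h
Outlet flows (mol/h): A 1568.7, B 721.35
Sensible, products 25→172 °C: 21182 kJ/h
Q = ΔH = 23509 kJ/h = 6.5302 kW
Heat supplied = 6.5302 kW

Q_in = 6.53 kW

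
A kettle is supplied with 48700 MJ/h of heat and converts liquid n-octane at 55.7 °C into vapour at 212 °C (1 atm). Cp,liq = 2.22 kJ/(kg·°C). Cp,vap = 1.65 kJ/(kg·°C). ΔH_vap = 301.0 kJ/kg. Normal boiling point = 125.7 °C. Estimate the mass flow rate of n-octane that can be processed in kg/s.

ṁ = 22.6 kg/s

Δh = 2.22×(125.7−55.7) + 301.0 + 1.65×(212−125.7) = 598.79 kJ/kg
Q = 48700 MJ/h = 13528 kJ/s = 13528 kJ/s
ṁ = Q/Δh = 13528 / 598.79 = 22.592 kg/s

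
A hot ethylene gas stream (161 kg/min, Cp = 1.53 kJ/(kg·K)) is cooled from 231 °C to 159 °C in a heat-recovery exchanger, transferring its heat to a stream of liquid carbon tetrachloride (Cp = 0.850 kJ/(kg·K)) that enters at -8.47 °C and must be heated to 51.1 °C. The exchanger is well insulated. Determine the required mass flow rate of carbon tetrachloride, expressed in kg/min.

Heat released by hot stream: Q = 161 × 1.53 × (231 − 159) = 17736 kJ/min
Energy balance on cold side (adiabatic exchanger): Q = ṁ_c·Cp_c·(T_c,out − T_c,in)
ṁ_c = 17736 / [0.850 × (51.1 − -8.47)] = 350.27 kg/min

ṁ_c = 350 kg/min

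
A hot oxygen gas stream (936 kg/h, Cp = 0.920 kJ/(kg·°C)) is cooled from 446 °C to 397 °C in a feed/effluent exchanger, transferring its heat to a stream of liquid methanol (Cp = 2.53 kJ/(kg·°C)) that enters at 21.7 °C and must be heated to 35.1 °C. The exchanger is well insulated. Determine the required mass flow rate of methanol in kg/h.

ṁ_c = 1240 kg/h

Heat released by hot stream: Q = 936 × 0.920 × (446 − 397) = 42195 kJ/h
Energy balance on cold side (adiabatic exchanger): Q = ṁ_c·Cp_c·(T_c,out − T_c,in)
ṁ_c = 42195 / [2.53 × (35.1 − 21.7)] = 1244.6 kg/h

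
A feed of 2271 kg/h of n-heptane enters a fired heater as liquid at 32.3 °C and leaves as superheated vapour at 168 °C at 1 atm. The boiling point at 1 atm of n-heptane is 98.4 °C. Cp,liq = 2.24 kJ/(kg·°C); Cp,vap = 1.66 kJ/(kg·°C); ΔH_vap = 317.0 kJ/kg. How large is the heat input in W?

Q = 366000 W

liquid 32.3→98.4 °C: 148.06 kJ/kg
vaporisation at 98.4 °C: 317 kJ/kg
vapour 98.4→168 °C: 115.54 kJ/kg
Δh = 148.06 + 317 + 115.54 = 580.6 kJ/kg
Q = ṁ·Δh = 2271 kg/h × 580.6 kJ/kg = 1.3185e+06 kJ/h
|Q| = 366.26 kW = 366260 W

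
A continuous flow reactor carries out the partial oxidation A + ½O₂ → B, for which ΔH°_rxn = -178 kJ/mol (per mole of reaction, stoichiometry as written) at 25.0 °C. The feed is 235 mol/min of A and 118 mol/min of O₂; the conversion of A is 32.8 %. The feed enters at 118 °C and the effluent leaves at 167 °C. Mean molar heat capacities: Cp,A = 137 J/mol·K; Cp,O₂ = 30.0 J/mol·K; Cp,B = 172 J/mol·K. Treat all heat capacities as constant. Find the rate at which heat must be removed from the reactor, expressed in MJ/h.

Q_out = 705 MJ/h

Extent of reaction ξ = 0.328 × 235 = 77.08 mol/min
Reaction term: ξ·ΔH°_rxn = 77.08 × -178 = -13720 kJ/min
Sensible, feed 118→25 °C: -3323.4 kJ/min
Outlet flows (mol/min): A 157.92, O₂ 79.46, B 77.08
Sensible, products 25→167 °C: 5293.3 kJ/min
Q = ΔH = -11750 kJ/min = -195.84 kW
Heat removed = 705.02 MJ/h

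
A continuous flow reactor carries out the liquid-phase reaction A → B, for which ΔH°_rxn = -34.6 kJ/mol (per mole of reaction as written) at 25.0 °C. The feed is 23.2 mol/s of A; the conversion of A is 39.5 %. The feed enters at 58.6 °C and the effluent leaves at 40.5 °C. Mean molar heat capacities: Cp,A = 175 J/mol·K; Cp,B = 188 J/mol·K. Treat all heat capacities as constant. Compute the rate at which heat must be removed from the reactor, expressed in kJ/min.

Extent of reaction ξ = 0.395 × 23.2 = 9.164 mol/s
Reaction term: ξ·ΔH°_rxn = 9.164 × -34.6 = -317.07 kJ/s
Sensible, feed 58.6→25 °C: -136.42 kJ/s
Outlet flows (mol/s): A 14.036, B 9.164
Sensible, products 25→40.5 °C: 64.777 kJ/s
Q = ΔH = -388.71 kJ/s = -388.71 kW
Heat removed = 23323 kJ/min

Q_out = 23300 kJ/min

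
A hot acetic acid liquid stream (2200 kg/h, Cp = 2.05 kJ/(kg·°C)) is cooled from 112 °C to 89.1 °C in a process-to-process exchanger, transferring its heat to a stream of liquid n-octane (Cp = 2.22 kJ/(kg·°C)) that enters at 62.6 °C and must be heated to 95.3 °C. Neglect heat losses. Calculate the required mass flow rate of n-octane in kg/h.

ṁ_c = 1420 kg/h

Heat released by hot stream: Q = 2200 × 2.05 × (112 − 89.1) = 103280 kJ/h
Energy balance on cold side (adiabatic exchanger): Q = ṁ_c·Cp_c·(T_c,out − T_c,in)
ṁ_c = 103280 / [2.22 × (95.3 − 62.6)] = 1422.7 kg/h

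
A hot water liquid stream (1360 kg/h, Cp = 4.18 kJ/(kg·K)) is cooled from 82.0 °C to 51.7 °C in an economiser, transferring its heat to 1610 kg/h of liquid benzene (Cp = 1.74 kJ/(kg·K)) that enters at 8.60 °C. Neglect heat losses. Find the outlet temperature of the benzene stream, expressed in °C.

Heat released by hot stream: Q = 1360 × 4.18 × (82.0 − 51.7) = 172250 kJ/h
Energy balance on cold side (adiabatic exchanger): Q = ṁ_c·Cp_c·(T_c,out − T_c,in)
T_c,out = 8.60 + 172250/(1610 × 1.74) = 70.087 °C

T_c,out = 70.1 °C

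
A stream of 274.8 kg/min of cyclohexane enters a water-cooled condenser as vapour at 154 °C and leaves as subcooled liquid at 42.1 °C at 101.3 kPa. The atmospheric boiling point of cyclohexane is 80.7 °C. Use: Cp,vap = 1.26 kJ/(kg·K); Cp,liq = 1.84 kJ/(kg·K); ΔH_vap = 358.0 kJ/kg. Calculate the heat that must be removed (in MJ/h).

Q_c = 8600 MJ/h

vapour 154→80.7 °C: -92.358 kJ/kg
condensation at 80.7 °C: -358 kJ/kg
liquid 80.7→42.1 °C: -71.024 kJ/kg
Δh = -92.358 + -358 + -71.024 = -521.38 kJ/kg
Q = ṁ·Δh = 274.8 kg/min × -521.38 kJ/kg = -143280 kJ/min
|Q| = 2387.9 kW = 8596.5 MJ/h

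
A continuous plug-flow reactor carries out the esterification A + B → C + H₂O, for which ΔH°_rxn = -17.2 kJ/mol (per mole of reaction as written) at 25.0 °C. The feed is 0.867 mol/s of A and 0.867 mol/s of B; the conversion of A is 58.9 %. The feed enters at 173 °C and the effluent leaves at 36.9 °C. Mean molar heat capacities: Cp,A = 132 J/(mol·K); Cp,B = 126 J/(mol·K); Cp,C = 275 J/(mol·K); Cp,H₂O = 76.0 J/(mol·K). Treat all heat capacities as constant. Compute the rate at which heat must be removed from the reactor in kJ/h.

Q_out = 139000 kJ/h

Extent of reaction ξ = 0.589 × 0.867 = 0.51066 mol/s
Reaction term: ξ·ΔH°_rxn = 0.51066 × -17.2 = -8.7834 kJ/s
Sensible, feed 173→25 °C: -33.106 kJ/s
Outlet flows (mol/s): A 0.35634, B 0.35634, C 0.51066, H₂O 0.51066
Sensible, products 25→36.9 °C: 3.227 kJ/s
Q = ΔH = -38.662 kJ/s = -38.662 kW
Heat removed = 139180 kJ/h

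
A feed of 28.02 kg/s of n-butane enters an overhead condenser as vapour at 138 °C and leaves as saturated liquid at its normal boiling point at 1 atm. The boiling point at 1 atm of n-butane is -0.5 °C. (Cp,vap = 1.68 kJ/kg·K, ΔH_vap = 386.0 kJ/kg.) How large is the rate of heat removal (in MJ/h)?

vapour 138→-0.5 °C: -232.68 kJ/kg
condensation at -0.5 °C: -386 kJ/kg
Δh = -232.68 + -386 = -618.68 kJ/kg
Q = ṁ·Δh = 28.02 kg/s × -618.68 kJ/kg = -17335 kJ/s
|Q| = 17335 kW = 62407 MJ/h

Q_c = 62400 MJ/h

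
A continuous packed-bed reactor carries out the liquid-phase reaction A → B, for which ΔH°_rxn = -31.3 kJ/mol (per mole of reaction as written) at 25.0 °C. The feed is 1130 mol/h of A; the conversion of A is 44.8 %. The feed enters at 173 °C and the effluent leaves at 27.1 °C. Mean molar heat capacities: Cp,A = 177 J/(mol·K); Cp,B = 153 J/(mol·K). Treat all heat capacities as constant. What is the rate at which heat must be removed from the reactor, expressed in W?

Q_out = 12500 W

Extent of reaction ξ = 0.448 × 1130 = 506.24 mol/h
Reaction term: ξ·ΔH°_rxn = 506.24 × -31.3 = -15845 kJ/h
Sensible, feed 173→25 °C: -29601 kJ/h
Outlet flows (mol/h): A 623.76, B 506.24
Sensible, products 25→27.1 °C: 394.51 kJ/h
Q = ΔH = -45052 kJ/h = -12.515 kW
Heat removed = 12515 W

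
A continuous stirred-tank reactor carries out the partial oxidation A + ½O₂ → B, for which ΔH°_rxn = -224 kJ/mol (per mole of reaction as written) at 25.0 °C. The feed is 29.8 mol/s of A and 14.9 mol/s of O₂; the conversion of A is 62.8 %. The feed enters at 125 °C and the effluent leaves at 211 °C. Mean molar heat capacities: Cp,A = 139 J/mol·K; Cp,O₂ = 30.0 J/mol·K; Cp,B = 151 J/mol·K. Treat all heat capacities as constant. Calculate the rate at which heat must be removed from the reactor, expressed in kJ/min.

Q_out = 228000 kJ/min

Extent of reaction ξ = 0.628 × 29.8 = 18.714 mol/s
Reaction term: ξ·ΔH°_rxn = 18.714 × -224 = -4192 kJ/s
Sensible, feed 125→25 °C: -458.92 kJ/s
Outlet flows (mol/s): A 11.086, O₂ 5.5428, B 18.714
Sensible, products 25→211 °C: 843.15 kJ/s
Q = ΔH = -3807.8 kJ/s = -3807.8 kW
Heat removed = 228470 kJ/min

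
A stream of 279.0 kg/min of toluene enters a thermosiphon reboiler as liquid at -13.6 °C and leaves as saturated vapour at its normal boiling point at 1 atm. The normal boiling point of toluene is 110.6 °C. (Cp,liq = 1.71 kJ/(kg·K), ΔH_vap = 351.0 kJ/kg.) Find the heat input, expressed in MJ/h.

liquid -13.6→110.6 °C: 212.38 kJ/kg
vaporisation at 110.6 °C: 351 kJ/kg
Δh = 212.38 + 351 = 563.38 kJ/kg
Q = ṁ·Δh = 279.0 kg/min × 563.38 kJ/kg = 157180 kJ/min
|Q| = 2619.7 kW = 9431 MJ/h

Q = 9430 MJ/h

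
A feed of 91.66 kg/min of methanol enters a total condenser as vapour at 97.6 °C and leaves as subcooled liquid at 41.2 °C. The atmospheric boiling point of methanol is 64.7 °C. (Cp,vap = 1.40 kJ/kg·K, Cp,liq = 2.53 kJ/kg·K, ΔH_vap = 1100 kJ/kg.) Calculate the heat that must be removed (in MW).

Q_c = 1.84 MW

vapour 97.6→64.7 °C: -46.06 kJ/kg
condensation at 64.7 °C: -1100 kJ/kg
liquid 64.7→41.2 °C: -59.455 kJ/kg
Δh = -46.06 + -1100 + -59.455 = -1205.5 kJ/kg
Q = ṁ·Δh = 91.66 kg/min × -1205.5 kJ/kg = -110500 kJ/min
|Q| = 1841.6 kW = 1.8416 MW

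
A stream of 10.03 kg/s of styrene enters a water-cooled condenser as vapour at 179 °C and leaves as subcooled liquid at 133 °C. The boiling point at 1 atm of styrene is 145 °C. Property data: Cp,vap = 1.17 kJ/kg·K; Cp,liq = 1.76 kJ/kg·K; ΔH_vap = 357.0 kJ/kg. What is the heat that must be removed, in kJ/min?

vapour 179→145 °C: -39.78 kJ/kg
condensation at 145 °C: -357 kJ/kg
liquid 145→133 °C: -21.12 kJ/kg
Δh = -39.78 + -357 + -21.12 = -417.9 kJ/kg
Q = ṁ·Δh = 10.03 kg/s × -417.9 kJ/kg = -4191.5 kJ/s
|Q| = 4191.5 kW = 251490 kJ/min

Q_c = 251000 kJ/min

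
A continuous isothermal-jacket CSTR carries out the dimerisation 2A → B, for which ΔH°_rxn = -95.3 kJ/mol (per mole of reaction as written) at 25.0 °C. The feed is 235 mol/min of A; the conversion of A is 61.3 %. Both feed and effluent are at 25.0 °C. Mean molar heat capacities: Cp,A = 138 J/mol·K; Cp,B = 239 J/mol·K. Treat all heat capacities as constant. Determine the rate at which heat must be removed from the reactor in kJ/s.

Extent of reaction ξ = 0.613 × 235 / 2 = 72.028 mol/min
Reaction term: ξ·ΔH°_rxn = 72.028 × -95.3 = -6864.2 kJ/min
Q = ΔH = -6864.2 kJ/min = -114.4 kW
Heat removed = 114.4 kJ/s

Q_out = 114 kJ/s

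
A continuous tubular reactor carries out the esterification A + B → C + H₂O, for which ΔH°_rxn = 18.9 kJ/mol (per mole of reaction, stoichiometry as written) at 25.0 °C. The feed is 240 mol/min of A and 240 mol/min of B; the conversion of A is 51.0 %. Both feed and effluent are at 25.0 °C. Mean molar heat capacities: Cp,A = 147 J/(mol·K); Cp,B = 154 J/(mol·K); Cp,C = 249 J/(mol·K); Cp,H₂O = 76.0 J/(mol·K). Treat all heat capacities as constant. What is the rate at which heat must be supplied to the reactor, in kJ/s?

Extent of reaction ξ = 0.510 × 240 = 122.4 mol/min
Reaction term: ξ·ΔH°_rxn = 122.4 × 18.9 = 2313.4 kJ/min
Q = ΔH = 2313.4 kJ/min = 38.556 kW
Heat supplied = 38.556 kJ/s

Q_in = 38.6 kJ/s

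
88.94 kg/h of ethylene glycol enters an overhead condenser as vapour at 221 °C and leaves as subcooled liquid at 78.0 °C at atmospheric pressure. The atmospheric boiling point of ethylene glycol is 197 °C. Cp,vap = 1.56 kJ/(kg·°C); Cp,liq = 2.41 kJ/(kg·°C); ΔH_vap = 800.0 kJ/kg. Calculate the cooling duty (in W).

Q_c = 27800 W

vapour 221→197 °C: -37.44 kJ/kg
condensation at 197 °C: -800 kJ/kg
liquid 197→78.0 °C: -286.79 kJ/kg
Δh = -37.44 + -800 + -286.79 = -1124.2 kJ/kg
Q = ṁ·Δh = 88.94 kg/h × -1124.2 kJ/kg = -99989 kJ/h
|Q| = 27.775 kW = 27775 W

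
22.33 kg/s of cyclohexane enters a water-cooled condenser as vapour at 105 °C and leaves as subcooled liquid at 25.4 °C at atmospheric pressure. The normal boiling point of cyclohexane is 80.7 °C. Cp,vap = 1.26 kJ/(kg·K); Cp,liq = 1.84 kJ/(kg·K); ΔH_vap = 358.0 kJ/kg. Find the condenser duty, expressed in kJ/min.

vapour 105→80.7 °C: -30.618 kJ/kg
condensation at 80.7 °C: -358 kJ/kg
liquid 80.7→25.4 °C: -101.75 kJ/kg
Δh = -30.618 + -358 + -101.75 = -490.37 kJ/kg
Q = ṁ·Δh = 22.33 kg/s × -490.37 kJ/kg = -10950 kJ/s
|Q| = 10950 kW = 657000 kJ/min

Q_c = 657000 kJ/min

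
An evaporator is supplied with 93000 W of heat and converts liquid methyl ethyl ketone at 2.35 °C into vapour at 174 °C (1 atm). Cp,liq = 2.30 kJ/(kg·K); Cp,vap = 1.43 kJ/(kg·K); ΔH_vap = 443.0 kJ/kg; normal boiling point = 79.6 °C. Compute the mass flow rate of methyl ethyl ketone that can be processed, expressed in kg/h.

Δh = 2.30×(79.6−2.35) + 443.0 + 1.43×(174−79.6) = 755.67 kJ/kg
Q = 93000 W = 93 kJ/s = 334800 kJ/h
ṁ = Q/Δh = 334800 / 755.67 = 443.05 kg/h

ṁ = 443 kg/h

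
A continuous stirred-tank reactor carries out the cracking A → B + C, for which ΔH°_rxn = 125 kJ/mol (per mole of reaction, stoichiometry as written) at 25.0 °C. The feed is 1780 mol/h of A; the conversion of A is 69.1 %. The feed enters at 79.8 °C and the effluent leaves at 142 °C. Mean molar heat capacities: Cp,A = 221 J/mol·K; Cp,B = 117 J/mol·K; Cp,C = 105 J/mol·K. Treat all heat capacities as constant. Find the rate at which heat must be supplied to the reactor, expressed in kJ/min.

Extent of reaction ξ = 0.691 × 1780 = 1230 mol/h
Reaction term: ξ·ΔH°_rxn = 1230 × 125 = 153750 kJ/h
Sensible, feed 79.8→25 °C: -21557 kJ/h
Outlet flows (mol/h): A 550.02, B 1230, C 1230
Sensible, products 25→142 °C: 46169 kJ/h
Q = ΔH = 178360 kJ/h = 49.544 kW
Heat supplied = 2972.7 kJ/min

Q_in = 2970 kJ/min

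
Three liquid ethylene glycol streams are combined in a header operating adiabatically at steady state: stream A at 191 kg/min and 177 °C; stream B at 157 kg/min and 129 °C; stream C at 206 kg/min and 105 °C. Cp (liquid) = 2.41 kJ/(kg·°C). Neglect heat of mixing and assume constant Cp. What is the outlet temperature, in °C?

Energy balance with Q = 0: Σ ṁᵢCp,ᵢ(T_out − Tᵢ) = 0
Σ ṁᵢCp,ᵢTᵢ = 191×2.41×177 + 157×2.41×129 + 206×2.41×105 = 182410
Σ ṁᵢCp,ᵢ = 191×2.41 + 157×2.41 + 206×2.41 = 1335.1
T_out = 182410 / 1335.1 = 136.62 °C

T_out = 137 °C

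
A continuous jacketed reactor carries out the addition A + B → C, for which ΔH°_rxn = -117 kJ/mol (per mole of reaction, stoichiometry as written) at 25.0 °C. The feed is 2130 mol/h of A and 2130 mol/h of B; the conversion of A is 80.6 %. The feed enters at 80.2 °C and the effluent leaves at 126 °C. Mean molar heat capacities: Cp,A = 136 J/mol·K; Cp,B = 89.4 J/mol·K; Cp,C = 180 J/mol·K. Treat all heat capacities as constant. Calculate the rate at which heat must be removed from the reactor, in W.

Extent of reaction ξ = 0.806 × 2130 = 1716.8 mol/h
Reaction term: ξ·ΔH°_rxn = 1716.8 × -117 = -200860 kJ/h
Sensible, feed 80.2→25 °C: -26502 kJ/h
Outlet flows (mol/h): A 413.22, B 413.22, C 1716.8
Sensible, products 25→126 °C: 40618 kJ/h
Q = ΔH = -186750 kJ/h = -51.874 kW
Heat removed = 51874 W

Q_out = 51900 W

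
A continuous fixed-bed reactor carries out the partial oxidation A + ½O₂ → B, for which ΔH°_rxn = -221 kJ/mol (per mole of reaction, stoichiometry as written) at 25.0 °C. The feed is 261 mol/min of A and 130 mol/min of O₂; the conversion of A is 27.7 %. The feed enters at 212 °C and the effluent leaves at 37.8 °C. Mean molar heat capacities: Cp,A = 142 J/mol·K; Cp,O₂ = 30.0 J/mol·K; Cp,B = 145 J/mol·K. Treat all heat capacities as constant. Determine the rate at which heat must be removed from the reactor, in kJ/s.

Extent of reaction ξ = 0.277 × 261 = 72.297 mol/min
Reaction term: ξ·ΔH°_rxn = 72.297 × -221 = -15978 kJ/min
Sensible, feed 212→25 °C: -7659.9 kJ/min
Outlet flows (mol/min): A 188.7, O₂ 93.851, B 72.297
Sensible, products 25→37.8 °C: 513.21 kJ/min
Q = ΔH = -23124 kJ/min = -385.41 kW
Heat removed = 385.41 kJ/s

Q_out = 385 kJ/s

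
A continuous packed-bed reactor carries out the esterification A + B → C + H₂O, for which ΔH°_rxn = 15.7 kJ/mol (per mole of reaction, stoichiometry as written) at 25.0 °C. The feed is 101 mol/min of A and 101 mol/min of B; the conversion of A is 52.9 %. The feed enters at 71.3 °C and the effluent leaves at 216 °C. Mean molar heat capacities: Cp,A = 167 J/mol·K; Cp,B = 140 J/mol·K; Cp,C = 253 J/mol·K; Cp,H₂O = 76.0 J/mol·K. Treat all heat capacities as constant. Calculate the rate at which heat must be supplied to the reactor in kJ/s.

Extent of reaction ξ = 0.529 × 101 = 53.429 mol/min
Reaction term: ξ·ΔH°_rxn = 53.429 × 15.7 = 838.84 kJ/min
Sensible, feed 71.3→25 °C: -1435.6 kJ/min
Outlet flows (mol/min): A 47.571, B 47.571, C 53.429, H₂O 53.429
Sensible, products 25→216 °C: 6146.8 kJ/min
Q = ΔH = 5550.1 kJ/min = 92.501 kW
Heat supplied = 92.501 kJ/s

Q_in = 92.5 kJ/s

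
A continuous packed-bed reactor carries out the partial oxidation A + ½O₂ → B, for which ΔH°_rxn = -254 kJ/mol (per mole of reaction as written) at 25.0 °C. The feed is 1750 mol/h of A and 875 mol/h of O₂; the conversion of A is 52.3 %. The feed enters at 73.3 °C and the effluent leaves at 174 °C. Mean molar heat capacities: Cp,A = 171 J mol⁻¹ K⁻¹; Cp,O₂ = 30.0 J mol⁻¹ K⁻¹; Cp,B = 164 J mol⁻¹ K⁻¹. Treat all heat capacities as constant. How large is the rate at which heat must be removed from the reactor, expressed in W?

Q_out = 56300 W

Extent of reaction ξ = 0.523 × 1750 = 915.25 mol/h
Reaction term: ξ·ΔH°_rxn = 915.25 × -254 = -232470 kJ/h
Sensible, feed 73.3→25 °C: -15722 kJ/h
Outlet flows (mol/h): A 834.75, O₂ 417.38, B 915.25
Sensible, products 25→174 °C: 45499 kJ/h
Q = ΔH = -202700 kJ/h = -56.304 kW
Heat removed = 56304 W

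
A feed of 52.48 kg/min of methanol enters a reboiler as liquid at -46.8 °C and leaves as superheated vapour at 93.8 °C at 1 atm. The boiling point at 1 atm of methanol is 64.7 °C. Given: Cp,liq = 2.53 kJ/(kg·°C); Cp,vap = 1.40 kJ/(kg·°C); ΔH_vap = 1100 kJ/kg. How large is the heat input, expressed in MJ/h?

Q = 4480 MJ/h

liquid -46.8→64.7 °C: 282.09 kJ/kg
vaporisation at 64.7 °C: 1100 kJ/kg
vapour 64.7→93.8 °C: 40.74 kJ/kg
Δh = 282.09 + 1100 + 40.74 = 1422.8 kJ/kg
Q = ṁ·Δh = 52.48 kg/min × 1422.8 kJ/kg = 74670 kJ/min
|Q| = 1244.5 kW = 4480.2 MJ/h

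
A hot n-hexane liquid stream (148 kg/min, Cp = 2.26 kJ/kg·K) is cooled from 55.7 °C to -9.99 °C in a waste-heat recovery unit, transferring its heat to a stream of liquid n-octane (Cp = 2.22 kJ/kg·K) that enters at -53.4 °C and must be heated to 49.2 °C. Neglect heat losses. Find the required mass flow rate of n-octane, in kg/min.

Heat released by hot stream: Q = 148 × 2.26 × (55.7 − -9.99) = 21972 kJ/min
Energy balance on cold side (adiabatic exchanger): Q = ṁ_c·Cp_c·(T_c,out − T_c,in)
ṁ_c = 21972 / [2.22 × (49.2 − -53.4)] = 96.465 kg/min

ṁ_c = 96.5 kg/min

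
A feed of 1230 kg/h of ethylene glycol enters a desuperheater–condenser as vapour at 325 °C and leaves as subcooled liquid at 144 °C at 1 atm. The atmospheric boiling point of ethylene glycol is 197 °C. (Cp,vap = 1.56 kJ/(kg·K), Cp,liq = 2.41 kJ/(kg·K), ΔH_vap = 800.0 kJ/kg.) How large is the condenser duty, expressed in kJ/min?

vapour 325→197 °C: -199.68 kJ/kg
condensation at 197 °C: -800 kJ/kg
liquid 197→144 °C: -127.73 kJ/kg
Δh = -199.68 + -800 + -127.73 = -1127.4 kJ/kg
Q = ṁ·Δh = 1230 kg/h × -1127.4 kJ/kg = -1.3867e+06 kJ/h
|Q| = 385.2 kW = 23112 kJ/min

Q_c = 23100 kJ/min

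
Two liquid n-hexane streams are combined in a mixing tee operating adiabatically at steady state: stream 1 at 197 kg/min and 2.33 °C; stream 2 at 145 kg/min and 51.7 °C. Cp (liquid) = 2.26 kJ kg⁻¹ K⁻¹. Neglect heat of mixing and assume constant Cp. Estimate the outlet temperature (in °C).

Energy balance with Q = 0: Σ ṁᵢCp,ᵢ(T_out − Tᵢ) = 0
T_out = Σ ṁᵢCp,ᵢTᵢ / Σ ṁᵢCp,ᵢ
      = 17979 / 772.92 = 23.262 °C

T_out = 23.3 °C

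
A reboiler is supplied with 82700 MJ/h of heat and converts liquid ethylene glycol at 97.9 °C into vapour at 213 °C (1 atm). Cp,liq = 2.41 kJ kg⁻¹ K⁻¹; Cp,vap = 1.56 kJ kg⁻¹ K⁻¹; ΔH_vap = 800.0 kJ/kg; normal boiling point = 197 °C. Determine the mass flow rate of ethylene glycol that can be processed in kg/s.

Δh = 2.41×(197−97.9) + 800.0 + 1.56×(213−197) = 1063.8 kJ/kg
Q = 82700 MJ/h = 22972 kJ/s = 22972 kJ/s
ṁ = Q/Δh = 22972 / 1063.8 = 21.595 kg/s

ṁ = 21.6 kg/s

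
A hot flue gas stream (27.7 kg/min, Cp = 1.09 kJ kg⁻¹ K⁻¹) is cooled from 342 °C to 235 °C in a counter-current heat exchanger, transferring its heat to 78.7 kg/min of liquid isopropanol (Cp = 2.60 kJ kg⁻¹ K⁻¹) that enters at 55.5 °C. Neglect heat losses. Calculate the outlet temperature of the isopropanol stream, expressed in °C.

Heat released by hot stream: Q = 27.7 × 1.09 × (342 − 235) = 3230.7 kJ/min
Energy balance on cold side (adiabatic exchanger): Q = ṁ_c·Cp_c·(T_c,out − T_c,in)
T_c,out = 55.5 + 3230.7/(78.7 × 2.60) = 71.289 °C

T_c,out = 71.3 °C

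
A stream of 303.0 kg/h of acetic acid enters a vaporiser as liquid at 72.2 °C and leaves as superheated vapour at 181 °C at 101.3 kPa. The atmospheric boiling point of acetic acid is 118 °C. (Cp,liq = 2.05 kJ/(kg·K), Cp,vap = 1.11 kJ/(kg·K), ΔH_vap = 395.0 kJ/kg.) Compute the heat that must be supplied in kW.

Q = 47.0 kW

liquid 72.2→118 °C: 93.89 kJ/kg
vaporisation at 118 °C: 395 kJ/kg
vapour 118→181 °C: 69.93 kJ/kg
Δh = 93.89 + 395 + 69.93 = 558.82 kJ/kg
Q = ṁ·Δh = 303.0 kg/h × 558.82 kJ/kg = 169320 kJ/h
|Q| = 47.034 kW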